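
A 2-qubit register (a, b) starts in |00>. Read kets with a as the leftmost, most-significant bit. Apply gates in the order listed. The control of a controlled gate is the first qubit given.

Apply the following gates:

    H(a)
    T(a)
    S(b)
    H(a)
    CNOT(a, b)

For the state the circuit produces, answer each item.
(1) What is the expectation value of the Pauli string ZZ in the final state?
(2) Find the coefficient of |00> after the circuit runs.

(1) In the final state, ZZ has expectation 1.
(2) The amplitude on |00> is 1/2 + exp(I*pi/4)/2.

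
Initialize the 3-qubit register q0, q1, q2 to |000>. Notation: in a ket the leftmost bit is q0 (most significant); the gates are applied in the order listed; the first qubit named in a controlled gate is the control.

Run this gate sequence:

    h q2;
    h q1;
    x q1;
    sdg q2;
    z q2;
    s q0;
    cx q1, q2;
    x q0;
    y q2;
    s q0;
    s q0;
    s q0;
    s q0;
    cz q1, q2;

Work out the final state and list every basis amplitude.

After the circuit, the state carries amplitude 0 on |000>, 0 on |001>, 0 on |010>, 0 on |011>, 1/2 on |100>, I/2 on |101>, -I/2 on |110>, 1/2 on |111>. Key observation: gates 10-13 undo each other exactly, leaving only the rest of the circuit to track.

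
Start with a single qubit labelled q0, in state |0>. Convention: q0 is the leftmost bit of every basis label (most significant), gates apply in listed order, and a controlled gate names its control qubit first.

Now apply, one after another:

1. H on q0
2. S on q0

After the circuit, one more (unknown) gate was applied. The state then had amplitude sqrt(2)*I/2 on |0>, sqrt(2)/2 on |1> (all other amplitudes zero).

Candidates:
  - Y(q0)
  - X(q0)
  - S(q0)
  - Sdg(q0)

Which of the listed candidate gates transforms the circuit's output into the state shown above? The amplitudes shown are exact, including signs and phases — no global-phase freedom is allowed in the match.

It was X(q0) that produced the state shown.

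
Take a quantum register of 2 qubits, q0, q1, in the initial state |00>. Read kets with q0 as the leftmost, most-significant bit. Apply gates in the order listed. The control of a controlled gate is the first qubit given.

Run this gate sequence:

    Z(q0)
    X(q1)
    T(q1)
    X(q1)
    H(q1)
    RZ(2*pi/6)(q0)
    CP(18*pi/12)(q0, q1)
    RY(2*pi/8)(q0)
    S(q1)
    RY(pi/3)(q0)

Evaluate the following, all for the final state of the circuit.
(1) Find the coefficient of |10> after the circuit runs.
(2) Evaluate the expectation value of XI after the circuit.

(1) |10> carries amplitude (sqrt(12 - 6*sqrt(2))/8 + sqrt(2*sqrt(2) + 4)/8)*exp(I*pi/12) in the final state.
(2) The observable XI averages to sqrt(2)/4 + sqrt(6)/4.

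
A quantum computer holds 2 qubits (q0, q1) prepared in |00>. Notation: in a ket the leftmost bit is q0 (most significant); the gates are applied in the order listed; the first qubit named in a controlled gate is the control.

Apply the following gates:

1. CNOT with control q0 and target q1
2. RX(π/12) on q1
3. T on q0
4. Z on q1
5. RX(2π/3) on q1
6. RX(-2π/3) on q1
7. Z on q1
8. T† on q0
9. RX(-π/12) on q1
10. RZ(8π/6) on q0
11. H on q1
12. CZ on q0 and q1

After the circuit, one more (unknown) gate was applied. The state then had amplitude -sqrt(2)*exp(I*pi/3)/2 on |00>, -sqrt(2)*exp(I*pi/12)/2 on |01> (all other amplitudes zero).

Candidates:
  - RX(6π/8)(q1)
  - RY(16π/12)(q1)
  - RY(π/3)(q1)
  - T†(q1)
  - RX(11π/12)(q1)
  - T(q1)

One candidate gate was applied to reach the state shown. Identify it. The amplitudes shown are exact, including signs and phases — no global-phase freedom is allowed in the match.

It was T†(q1) that produced the state shown. Key observation: the block from step 2 through step 9 cancels to the identity and can be dropped.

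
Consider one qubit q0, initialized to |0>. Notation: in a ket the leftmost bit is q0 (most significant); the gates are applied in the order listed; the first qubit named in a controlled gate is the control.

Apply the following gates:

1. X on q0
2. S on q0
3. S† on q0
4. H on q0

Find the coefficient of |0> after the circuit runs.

|0> carries amplitude sqrt(2)/2 in the final state. Key observation: steps 2-3 multiply out to the identity, so the circuit reduces to the remaining gates.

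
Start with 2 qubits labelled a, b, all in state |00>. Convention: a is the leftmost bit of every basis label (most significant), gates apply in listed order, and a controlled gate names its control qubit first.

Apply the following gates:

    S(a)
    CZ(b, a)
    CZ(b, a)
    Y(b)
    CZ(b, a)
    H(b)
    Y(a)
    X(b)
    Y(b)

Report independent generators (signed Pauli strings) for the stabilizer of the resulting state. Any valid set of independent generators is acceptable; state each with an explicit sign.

The final state is stabilized by the group generated by +IX, -ZI; other independent generating sets are equally valid.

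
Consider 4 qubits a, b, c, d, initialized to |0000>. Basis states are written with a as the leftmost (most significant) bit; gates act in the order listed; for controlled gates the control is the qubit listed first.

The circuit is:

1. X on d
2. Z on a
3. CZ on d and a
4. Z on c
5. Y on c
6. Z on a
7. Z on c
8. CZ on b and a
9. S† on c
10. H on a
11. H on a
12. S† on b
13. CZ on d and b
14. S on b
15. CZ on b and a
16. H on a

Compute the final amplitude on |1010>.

|1010> carries amplitude 0 in the final state. Key observation: the block from step 10 through step 11 cancels to the identity and can be dropped.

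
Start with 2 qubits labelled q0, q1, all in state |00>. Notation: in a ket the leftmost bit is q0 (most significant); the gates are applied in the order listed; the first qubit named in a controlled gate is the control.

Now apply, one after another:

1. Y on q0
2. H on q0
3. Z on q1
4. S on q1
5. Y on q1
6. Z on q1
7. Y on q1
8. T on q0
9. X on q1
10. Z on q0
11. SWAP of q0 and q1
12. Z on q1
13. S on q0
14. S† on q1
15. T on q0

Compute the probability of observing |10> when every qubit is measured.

A full measurement returns |10> with probability 1/2.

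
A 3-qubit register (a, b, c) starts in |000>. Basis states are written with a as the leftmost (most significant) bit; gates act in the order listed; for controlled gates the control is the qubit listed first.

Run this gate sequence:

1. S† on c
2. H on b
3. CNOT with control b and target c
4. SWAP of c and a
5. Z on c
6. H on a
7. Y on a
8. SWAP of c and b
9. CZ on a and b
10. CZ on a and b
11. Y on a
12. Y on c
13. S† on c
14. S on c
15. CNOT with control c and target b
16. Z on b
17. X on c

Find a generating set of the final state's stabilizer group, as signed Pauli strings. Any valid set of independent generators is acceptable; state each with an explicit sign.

The stabilizer group can be generated by +XIZ, +ZXX, -IZZ, among other valid generating sets.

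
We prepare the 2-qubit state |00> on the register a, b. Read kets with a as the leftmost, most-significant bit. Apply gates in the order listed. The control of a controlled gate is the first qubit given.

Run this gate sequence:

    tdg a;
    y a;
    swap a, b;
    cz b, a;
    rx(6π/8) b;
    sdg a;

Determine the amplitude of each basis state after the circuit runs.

The final amplitudes are sqrt(sqrt(2) + 2)/2 on |00>, I*sqrt(2 - sqrt(2))/2 on |01>, 0 on |10>, 0 on |11>.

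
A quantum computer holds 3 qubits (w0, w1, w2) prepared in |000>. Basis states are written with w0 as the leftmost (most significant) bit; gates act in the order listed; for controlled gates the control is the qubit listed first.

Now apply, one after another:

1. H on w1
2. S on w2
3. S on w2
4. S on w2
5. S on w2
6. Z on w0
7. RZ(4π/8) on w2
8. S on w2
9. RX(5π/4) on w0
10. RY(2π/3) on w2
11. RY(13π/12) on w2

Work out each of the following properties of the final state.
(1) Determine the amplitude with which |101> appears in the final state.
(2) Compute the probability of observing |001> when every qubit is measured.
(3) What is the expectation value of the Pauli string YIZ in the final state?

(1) The amplitude on |101> is -exp(I*pi/4)/4. Key observation: the block from step 2 through step 5 cancels to the identity and can be dropped.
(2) A full measurement returns |001> with probability 3/16 - sqrt(2)/8.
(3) In the final state, YIZ has expectation 1/2.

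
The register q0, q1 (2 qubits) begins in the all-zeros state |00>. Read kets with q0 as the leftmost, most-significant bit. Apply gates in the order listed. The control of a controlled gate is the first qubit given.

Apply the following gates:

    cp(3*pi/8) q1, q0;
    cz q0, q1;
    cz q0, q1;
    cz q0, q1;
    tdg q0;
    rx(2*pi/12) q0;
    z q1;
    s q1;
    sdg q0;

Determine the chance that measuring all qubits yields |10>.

A full measurement returns |10> with probability 1/2 - sqrt(3)/4.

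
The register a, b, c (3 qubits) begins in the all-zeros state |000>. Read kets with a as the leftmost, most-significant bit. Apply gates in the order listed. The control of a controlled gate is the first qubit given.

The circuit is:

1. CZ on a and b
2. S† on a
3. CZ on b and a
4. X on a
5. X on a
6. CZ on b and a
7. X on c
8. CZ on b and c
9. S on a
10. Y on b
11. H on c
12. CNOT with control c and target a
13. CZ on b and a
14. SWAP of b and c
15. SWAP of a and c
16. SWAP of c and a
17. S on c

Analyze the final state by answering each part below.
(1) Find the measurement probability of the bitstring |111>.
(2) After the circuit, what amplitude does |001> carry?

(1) A full measurement returns |111> with probability 1/2. Key observation: gates 3-6 undo each other exactly, leaving only the rest of the circuit to track.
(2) The amplitude on |001> is -sqrt(2)/2.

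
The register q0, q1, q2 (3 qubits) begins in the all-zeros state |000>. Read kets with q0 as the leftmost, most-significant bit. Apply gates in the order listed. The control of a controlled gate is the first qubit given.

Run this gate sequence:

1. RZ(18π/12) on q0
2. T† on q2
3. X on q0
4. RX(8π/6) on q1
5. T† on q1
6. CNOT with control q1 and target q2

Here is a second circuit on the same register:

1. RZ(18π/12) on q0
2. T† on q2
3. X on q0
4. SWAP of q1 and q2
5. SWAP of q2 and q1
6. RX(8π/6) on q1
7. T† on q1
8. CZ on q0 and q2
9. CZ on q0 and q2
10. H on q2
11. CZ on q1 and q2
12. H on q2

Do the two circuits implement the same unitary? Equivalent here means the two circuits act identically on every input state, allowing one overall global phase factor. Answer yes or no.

Yes: on every input state the two circuits agree up to one overall phase factor.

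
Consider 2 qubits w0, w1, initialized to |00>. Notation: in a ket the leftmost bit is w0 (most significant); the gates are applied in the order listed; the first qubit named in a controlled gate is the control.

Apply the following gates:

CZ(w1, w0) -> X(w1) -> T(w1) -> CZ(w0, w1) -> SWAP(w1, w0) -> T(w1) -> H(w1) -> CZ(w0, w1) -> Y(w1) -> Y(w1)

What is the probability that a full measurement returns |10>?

A full measurement returns |10> with probability 1/2.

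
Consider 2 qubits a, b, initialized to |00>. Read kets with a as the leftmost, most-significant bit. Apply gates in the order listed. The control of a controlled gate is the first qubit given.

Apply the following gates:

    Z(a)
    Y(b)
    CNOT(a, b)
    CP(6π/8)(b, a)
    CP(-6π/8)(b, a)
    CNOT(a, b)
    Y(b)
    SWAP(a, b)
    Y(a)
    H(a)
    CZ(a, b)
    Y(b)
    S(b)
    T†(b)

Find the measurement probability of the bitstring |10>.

Outcome |10> occurs with probability 0. Key observation: gates 2-7 undo each other exactly, leaving only the rest of the circuit to track.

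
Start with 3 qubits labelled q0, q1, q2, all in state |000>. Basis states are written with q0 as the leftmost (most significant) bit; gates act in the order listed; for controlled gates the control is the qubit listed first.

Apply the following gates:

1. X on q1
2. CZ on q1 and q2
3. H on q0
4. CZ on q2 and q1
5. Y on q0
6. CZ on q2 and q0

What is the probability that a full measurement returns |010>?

Outcome |010> occurs with probability 1/2.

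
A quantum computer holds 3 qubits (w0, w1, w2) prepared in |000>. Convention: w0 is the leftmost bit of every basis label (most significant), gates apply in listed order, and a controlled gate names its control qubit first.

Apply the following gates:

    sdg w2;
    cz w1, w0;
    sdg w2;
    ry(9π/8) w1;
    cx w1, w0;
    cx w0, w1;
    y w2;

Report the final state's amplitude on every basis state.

After the circuit, the state carries amplitude -I*sin(pi/16) on |001>, I*cos(pi/16) on |101>, and 0 on every other basis state.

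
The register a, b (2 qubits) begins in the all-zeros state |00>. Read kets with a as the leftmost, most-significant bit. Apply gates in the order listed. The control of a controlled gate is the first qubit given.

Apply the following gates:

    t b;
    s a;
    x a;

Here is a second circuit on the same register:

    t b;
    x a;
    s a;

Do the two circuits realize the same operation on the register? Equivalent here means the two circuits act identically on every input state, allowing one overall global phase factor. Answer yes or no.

No, they are not equivalent — no single phase factor reconciles the two unitaries.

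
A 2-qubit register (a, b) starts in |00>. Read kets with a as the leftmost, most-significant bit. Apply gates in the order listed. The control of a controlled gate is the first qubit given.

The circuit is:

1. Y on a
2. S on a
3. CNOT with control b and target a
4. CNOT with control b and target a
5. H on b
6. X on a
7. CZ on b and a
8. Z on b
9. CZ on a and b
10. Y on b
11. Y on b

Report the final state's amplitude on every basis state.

After the circuit, the state carries amplitude -sqrt(2)/2 on |00>, sqrt(2)/2 on |01>, 0 on |10>, 0 on |11>. Key observation: steps 3-4 multiply out to the identity, so the circuit reduces to the remaining gates.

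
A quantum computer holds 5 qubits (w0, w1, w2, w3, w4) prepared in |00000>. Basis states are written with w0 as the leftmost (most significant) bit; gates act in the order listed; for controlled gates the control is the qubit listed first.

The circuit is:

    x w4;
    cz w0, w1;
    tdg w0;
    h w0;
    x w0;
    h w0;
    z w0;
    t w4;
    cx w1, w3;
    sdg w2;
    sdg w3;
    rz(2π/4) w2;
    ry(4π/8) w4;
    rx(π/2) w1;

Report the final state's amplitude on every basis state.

After the circuit, the state carries amplitude -1/2 on |00000>, 1/2 on |00001>, I/2 on |01000>, -I/2 on |01001>, and 0 on every other basis state.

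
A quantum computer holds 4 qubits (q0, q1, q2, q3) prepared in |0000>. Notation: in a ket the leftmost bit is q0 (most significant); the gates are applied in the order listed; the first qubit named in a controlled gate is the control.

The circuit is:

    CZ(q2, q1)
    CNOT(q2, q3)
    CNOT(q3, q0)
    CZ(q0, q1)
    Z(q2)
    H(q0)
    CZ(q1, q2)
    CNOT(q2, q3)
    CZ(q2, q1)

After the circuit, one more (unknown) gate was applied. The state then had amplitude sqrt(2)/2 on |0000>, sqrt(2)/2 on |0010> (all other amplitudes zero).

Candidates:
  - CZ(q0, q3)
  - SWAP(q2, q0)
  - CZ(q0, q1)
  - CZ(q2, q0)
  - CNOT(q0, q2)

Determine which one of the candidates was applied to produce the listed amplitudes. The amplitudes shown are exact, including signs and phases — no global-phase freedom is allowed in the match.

It was SWAP(q2, q0) that produced the state shown.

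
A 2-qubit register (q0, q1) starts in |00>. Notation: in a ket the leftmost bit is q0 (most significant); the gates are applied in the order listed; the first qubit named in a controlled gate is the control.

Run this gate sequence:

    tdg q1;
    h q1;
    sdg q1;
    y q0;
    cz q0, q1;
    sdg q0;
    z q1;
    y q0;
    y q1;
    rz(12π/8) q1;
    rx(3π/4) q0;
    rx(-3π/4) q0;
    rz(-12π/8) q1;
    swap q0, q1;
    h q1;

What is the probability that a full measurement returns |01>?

Outcome |01> occurs with probability 1/4. Key observation: the block from step 10 through step 13 cancels to the identity and can be dropped.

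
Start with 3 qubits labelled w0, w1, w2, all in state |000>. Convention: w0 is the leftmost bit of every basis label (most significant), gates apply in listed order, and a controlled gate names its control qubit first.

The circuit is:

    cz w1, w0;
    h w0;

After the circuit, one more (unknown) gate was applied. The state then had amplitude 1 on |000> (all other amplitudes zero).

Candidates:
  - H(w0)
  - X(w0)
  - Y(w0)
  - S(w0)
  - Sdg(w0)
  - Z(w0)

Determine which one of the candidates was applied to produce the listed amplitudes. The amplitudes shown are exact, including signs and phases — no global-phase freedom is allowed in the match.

The unique candidate consistent with the amplitudes is H(w0).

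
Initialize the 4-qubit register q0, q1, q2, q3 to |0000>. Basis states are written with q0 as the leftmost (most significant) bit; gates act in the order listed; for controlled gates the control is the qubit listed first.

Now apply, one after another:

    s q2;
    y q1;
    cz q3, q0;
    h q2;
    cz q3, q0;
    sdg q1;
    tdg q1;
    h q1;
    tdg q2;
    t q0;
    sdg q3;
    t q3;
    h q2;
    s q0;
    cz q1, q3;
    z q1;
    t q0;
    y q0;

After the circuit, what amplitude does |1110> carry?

The amplitude on |1110> is sqrt(2)*(-1 + exp(I*pi/4))/4.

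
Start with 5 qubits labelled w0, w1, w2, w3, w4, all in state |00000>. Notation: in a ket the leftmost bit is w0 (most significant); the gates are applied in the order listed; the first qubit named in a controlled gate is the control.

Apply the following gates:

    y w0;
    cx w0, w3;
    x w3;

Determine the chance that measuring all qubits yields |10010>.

Outcome |10010> occurs with probability 0.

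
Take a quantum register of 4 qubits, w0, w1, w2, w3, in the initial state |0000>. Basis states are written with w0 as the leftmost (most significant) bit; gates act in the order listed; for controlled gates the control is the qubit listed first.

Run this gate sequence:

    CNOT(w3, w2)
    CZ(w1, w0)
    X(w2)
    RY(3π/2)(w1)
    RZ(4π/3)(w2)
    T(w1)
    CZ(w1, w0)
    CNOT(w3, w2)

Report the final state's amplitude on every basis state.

The final amplitudes are -sqrt(2)*exp(2*I*pi/3)/2 on |0010>, sqrt(2)*exp(11*I*pi/12)/2 on |0110>, and 0 on every other basis state.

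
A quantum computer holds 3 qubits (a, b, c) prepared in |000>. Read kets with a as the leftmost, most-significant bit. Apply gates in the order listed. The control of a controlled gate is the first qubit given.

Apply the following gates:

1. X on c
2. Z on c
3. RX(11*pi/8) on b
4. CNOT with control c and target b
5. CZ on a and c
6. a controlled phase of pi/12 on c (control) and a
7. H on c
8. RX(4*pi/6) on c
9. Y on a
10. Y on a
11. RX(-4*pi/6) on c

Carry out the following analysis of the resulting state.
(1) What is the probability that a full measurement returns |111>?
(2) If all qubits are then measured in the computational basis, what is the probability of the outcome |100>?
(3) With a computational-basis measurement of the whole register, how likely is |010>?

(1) The probability of measuring |111> is 0. Key observation: gates 8-11 undo each other exactly, leaving only the rest of the circuit to track.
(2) A full measurement returns |100> with probability 0.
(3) Outcome |010> occurs with probability 1/4 - sqrt(2 - sqrt(2))/8.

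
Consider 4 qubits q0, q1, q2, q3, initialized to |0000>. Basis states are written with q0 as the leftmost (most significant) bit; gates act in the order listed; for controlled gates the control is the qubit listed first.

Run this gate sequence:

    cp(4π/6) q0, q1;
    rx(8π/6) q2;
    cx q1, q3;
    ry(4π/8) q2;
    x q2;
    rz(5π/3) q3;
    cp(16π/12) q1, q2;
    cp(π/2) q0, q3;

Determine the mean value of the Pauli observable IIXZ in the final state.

In the final state, IIXZ has expectation -1/2.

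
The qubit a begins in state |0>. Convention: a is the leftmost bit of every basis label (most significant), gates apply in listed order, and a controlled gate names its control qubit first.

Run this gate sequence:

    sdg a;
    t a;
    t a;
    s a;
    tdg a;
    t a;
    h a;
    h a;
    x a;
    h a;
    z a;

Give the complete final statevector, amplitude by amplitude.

The final amplitudes are sqrt(2)/2 on |0>, sqrt(2)/2 on |1>. Key observation: steps 8-11 multiply out to the identity, so the circuit reduces to the remaining gates.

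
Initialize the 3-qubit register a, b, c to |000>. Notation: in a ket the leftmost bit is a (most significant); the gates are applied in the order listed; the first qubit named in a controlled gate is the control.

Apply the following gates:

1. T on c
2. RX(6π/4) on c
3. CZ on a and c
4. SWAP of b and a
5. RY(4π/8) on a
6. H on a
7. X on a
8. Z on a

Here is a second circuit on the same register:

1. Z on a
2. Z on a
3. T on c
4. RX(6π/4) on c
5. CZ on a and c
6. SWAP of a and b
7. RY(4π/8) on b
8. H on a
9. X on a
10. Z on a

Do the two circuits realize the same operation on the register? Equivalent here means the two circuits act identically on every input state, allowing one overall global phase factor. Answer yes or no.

No, they are not equivalent — no single phase factor reconciles the two unitaries.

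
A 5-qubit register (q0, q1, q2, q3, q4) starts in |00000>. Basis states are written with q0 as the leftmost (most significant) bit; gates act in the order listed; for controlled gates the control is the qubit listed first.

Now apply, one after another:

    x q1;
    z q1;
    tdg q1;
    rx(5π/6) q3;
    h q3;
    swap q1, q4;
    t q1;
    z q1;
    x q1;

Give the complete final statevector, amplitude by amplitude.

The final amplitudes are (-1 + sqrt(3) - sqrt(3)*I - I)*exp(3*I*pi/4)/4 on |01001>, (-1 + sqrt(3) + I + sqrt(3)*I)*exp(3*I*pi/4)/4 on |01011>, and 0 on every other basis state.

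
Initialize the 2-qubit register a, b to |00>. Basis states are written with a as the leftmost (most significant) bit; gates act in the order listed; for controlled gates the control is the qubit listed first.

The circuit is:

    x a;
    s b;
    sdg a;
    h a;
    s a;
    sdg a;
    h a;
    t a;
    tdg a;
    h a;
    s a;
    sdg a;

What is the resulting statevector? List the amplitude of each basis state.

The final amplitudes are -sqrt(2)*I/2 on |00>, 0 on |01>, sqrt(2)*I/2 on |10>, 0 on |11>. Key observation: the block from step 5 through step 12 cancels to the identity and can be dropped.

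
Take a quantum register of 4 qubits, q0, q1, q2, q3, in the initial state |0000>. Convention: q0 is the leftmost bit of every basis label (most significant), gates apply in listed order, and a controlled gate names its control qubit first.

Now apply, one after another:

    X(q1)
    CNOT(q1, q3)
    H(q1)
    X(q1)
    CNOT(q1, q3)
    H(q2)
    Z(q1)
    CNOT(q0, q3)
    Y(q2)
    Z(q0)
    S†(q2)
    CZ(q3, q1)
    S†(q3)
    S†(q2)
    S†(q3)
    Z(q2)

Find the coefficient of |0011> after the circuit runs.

|0011> carries amplitude I/2 in the final state.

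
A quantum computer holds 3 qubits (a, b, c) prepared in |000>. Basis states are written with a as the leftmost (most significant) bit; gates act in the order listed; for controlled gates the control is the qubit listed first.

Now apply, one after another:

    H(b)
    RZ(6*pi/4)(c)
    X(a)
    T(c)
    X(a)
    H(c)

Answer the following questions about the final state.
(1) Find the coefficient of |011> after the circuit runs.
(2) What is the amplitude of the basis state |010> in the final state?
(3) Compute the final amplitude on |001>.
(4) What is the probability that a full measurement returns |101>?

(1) |011> carries amplitude -exp(I*pi/4)/2 in the final state.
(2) The final state's coefficient on |010> equals -exp(I*pi/4)/2.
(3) The final state's coefficient on |001> equals -exp(I*pi/4)/2.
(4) Outcome |101> occurs with probability 0.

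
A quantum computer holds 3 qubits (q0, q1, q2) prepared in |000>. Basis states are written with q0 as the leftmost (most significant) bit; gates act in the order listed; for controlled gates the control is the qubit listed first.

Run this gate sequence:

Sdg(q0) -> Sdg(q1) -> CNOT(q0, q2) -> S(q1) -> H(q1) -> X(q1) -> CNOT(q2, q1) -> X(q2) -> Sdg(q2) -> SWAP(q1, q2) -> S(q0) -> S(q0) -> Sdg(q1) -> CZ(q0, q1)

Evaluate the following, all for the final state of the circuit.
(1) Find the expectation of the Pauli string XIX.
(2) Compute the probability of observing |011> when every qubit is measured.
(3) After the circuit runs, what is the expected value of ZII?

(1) The expectation value of XIX is 0.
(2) A full measurement returns |011> with probability 1/2.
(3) The observable ZII averages to 1.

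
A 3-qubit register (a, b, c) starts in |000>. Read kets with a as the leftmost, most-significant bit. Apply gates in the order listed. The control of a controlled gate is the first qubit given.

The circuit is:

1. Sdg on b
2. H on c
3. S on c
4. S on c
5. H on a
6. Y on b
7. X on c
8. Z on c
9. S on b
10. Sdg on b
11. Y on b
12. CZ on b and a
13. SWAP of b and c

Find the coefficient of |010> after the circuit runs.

|010> carries amplitude -1/2 in the final state.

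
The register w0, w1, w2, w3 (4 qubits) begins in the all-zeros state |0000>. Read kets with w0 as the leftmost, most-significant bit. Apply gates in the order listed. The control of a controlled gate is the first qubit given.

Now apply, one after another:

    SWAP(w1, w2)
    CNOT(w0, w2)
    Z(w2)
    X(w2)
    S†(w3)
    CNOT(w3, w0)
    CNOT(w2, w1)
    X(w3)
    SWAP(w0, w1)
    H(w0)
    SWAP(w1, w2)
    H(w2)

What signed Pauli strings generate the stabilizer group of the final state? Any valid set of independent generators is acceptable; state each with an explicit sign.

The final state is stabilized by the group generated by -XIII, +IIXI, -IZII, -IIIZ; other independent generating sets are equally valid.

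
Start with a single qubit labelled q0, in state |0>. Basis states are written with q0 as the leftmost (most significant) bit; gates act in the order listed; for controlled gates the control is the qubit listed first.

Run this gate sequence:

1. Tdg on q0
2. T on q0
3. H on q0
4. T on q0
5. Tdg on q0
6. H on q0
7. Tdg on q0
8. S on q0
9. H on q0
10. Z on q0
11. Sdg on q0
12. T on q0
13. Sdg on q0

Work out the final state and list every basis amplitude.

The resulting statevector has amplitude sqrt(2)/2 on |0>, sqrt(2)*exp(I*pi/4)/2 on |1>.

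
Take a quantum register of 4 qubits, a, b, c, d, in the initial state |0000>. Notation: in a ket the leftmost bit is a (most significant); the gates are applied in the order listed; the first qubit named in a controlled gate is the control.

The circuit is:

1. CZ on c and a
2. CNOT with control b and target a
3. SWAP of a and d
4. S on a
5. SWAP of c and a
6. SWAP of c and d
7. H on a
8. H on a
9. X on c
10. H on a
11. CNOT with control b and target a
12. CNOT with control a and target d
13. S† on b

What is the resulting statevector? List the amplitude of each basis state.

The resulting statevector has amplitude sqrt(2)/2 on |0010>, sqrt(2)/2 on |1011>, and 0 on every other basis state.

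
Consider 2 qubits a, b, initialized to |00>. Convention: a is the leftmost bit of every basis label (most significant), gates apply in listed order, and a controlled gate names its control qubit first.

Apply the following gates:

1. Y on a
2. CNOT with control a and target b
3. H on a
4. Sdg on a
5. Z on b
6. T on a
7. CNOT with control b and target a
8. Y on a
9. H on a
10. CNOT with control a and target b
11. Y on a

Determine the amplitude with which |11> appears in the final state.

|11> carries amplitude -I/2 - exp(I*pi/4)/2 in the final state.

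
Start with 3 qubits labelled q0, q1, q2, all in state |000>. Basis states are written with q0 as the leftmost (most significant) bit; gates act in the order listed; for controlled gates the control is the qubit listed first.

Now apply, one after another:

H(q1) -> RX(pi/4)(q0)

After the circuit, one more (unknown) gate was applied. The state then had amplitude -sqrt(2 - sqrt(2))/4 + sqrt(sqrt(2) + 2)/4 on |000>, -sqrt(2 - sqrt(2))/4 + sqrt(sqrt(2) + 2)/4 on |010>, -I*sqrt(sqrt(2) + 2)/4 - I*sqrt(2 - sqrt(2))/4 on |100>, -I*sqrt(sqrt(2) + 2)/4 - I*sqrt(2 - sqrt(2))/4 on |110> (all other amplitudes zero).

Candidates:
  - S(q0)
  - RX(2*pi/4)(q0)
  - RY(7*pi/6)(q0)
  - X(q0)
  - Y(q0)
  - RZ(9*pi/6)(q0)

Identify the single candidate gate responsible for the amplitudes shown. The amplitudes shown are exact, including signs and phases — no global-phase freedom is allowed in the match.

The applied gate was RX(2*pi/4)(q0).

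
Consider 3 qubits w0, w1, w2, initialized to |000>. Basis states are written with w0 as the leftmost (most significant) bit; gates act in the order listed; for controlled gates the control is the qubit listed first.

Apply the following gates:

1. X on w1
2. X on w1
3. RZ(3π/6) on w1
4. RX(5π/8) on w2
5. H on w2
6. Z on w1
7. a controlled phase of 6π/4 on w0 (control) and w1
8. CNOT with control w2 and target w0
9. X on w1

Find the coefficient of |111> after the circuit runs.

The final state's coefficient on |111> equals sqrt(2)*(sin(5*pi/16) - I*cos(5*pi/16))*exp(I*pi/4)/2.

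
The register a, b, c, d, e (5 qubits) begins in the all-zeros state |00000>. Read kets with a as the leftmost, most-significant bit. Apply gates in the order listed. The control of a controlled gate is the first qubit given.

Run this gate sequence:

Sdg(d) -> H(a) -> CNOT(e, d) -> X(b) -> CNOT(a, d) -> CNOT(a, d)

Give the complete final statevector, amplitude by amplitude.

After the circuit, the state carries amplitude sqrt(2)/2 on |01000>, sqrt(2)/2 on |11000>, and 0 on every other basis state. Key observation: gates 5-6 undo each other exactly, leaving only the rest of the circuit to track.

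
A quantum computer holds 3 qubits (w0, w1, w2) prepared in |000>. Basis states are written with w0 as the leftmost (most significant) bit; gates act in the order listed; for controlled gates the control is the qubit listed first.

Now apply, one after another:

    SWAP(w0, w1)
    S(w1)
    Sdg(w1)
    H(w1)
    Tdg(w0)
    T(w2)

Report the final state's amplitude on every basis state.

The final amplitudes are sqrt(2)/2 on |000>, sqrt(2)/2 on |010>, and 0 on every other basis state.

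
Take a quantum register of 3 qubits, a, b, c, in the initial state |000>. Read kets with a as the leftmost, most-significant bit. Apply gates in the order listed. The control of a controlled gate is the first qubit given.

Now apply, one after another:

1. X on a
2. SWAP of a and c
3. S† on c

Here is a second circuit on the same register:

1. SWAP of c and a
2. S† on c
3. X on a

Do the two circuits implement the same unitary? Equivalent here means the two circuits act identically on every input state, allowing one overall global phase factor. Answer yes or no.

No, they are not equivalent — no single phase factor reconciles the two unitaries.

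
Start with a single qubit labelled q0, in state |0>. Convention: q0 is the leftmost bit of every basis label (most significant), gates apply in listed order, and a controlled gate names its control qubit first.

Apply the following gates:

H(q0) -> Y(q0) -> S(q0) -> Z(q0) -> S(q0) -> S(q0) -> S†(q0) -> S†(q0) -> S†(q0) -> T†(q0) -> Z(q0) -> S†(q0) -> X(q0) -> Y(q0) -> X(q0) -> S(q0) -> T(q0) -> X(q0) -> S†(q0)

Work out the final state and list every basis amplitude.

The final amplitudes are -sqrt(2)*exp(3*I*pi/4)/2 on |0>, -sqrt(2)*exp(3*I*pi/4)/2 on |1>.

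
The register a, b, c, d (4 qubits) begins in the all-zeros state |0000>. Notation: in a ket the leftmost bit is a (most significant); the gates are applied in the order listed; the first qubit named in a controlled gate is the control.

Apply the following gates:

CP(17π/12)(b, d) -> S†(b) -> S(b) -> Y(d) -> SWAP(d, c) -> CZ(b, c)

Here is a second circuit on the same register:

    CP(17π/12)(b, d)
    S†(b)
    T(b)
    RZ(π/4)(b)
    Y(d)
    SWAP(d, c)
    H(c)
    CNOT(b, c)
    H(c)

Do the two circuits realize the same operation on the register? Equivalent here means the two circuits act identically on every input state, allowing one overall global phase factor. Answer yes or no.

Yes, they are equivalent — the unitaries differ by at most a global phase.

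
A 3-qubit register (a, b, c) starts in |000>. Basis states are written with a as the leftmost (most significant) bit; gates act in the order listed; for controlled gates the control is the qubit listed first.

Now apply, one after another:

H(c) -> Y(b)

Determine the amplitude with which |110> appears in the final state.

The final state's coefficient on |110> equals 0.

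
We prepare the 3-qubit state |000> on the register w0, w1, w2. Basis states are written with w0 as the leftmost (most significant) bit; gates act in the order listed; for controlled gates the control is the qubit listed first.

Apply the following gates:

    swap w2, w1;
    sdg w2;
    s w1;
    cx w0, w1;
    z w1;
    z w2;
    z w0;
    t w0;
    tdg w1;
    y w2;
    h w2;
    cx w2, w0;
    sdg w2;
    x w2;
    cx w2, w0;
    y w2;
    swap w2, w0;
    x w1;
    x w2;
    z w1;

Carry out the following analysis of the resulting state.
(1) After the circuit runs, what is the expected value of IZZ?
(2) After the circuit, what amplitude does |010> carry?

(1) In the final state, IZZ has expectation -1.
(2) |010> carries amplitude -sqrt(2)/2 in the final state.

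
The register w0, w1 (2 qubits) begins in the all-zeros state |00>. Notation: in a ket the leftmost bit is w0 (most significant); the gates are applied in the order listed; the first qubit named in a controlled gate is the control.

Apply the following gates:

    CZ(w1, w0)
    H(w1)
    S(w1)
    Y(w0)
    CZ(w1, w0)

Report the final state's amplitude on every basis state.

The resulting statevector has amplitude 0 on |00>, 0 on |01>, sqrt(2)*I/2 on |10>, sqrt(2)/2 on |11>.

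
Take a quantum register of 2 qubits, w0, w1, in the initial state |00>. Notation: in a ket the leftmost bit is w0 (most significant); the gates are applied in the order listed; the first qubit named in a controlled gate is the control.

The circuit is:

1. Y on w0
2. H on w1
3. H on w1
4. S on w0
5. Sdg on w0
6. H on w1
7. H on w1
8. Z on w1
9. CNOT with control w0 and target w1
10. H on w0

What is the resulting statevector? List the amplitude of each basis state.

The resulting statevector has amplitude 0 on |00>, sqrt(2)*I/2 on |01>, 0 on |10>, -sqrt(2)*I/2 on |11>. Key observation: gates 2-7 undo each other exactly, leaving only the rest of the circuit to track.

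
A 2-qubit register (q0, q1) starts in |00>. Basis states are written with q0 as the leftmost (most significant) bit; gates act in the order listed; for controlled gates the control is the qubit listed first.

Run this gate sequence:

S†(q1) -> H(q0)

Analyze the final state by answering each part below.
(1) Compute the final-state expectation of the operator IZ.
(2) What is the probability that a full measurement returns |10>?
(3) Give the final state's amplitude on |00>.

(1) In the final state, IZ has expectation 1.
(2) Outcome |10> occurs with probability 1/2.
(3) The amplitude on |00> is sqrt(2)/2.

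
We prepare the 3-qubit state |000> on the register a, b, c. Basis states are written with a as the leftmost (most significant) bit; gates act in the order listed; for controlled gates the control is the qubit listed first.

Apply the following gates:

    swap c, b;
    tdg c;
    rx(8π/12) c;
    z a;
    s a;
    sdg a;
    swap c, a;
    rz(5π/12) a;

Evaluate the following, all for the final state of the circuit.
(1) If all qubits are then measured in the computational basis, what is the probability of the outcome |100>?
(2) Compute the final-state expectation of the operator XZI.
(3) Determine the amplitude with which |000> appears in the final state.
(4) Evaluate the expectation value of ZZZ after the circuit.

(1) Outcome |100> occurs with probability 3/4. Key observation: steps 5-6 multiply out to the identity, so the circuit reduces to the remaining gates.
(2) The observable XZI averages to sqrt(6)/8 + 3*sqrt(2)/8.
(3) The final state's coefficient on |000> equals -exp(19*I*pi/24)/2.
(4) The expectation value of ZZZ is -1/2.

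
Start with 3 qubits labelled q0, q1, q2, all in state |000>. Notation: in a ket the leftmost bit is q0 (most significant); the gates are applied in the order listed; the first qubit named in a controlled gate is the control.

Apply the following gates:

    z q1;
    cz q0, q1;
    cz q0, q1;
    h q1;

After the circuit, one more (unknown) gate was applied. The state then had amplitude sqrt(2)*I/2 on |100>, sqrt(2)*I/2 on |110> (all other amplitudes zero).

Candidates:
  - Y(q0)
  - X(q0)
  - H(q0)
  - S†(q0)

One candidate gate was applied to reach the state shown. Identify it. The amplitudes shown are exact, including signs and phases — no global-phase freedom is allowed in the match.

It was Y(q0) that produced the state shown. Key observation: steps 2-3 multiply out to the identity, so the circuit reduces to the remaining gates.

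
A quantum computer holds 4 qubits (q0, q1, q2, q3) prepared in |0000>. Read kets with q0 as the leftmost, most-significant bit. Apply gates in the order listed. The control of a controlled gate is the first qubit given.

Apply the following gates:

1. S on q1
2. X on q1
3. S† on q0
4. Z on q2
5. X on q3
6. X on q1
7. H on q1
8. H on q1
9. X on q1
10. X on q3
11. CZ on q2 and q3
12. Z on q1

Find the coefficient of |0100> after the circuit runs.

The amplitude on |0100> is -1. Key observation: the block from step 5 through step 10 cancels to the identity and can be dropped.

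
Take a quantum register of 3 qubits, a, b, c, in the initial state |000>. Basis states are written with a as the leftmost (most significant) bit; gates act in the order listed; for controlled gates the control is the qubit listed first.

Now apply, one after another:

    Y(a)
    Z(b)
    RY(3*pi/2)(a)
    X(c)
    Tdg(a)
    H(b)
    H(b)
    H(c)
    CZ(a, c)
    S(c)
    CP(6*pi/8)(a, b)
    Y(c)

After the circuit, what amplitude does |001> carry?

The final state's coefficient on |001> equals 1/2.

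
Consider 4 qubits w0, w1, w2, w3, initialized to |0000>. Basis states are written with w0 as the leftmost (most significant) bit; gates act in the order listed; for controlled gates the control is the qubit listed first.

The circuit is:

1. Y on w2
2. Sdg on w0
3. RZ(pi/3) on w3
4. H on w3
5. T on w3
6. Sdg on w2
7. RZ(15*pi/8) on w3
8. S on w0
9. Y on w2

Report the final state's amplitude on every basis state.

The resulting statevector has amplitude sqrt(2)*exp(19*I*pi/48)/2 on |0000>, sqrt(2)*exp(25*I*pi/48)/2 on |0001>, and 0 on every other basis state.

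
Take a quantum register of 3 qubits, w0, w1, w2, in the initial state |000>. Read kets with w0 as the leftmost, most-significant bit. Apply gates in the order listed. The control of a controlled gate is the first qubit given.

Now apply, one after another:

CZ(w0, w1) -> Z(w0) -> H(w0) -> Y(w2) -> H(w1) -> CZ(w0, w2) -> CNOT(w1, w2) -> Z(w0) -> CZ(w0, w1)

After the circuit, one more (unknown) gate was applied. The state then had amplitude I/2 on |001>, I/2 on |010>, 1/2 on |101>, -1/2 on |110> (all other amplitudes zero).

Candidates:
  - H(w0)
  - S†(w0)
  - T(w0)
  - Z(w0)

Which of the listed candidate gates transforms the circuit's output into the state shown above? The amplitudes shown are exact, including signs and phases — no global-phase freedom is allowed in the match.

It was S†(w0) that produced the state shown.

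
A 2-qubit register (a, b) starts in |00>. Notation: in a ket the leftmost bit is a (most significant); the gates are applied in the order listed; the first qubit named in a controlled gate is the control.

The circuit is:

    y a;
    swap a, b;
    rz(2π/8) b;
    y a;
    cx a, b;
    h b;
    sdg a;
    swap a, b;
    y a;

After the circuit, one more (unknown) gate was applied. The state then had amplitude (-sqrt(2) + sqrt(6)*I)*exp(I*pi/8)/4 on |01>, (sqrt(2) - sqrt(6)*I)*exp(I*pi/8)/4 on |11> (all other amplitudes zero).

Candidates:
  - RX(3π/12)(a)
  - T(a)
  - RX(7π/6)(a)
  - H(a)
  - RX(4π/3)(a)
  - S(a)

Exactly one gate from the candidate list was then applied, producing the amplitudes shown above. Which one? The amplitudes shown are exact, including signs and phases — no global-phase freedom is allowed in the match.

It was RX(4π/3)(a) that produced the state shown.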